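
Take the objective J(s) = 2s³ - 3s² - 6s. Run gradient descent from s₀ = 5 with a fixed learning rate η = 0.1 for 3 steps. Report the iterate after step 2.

-34.216

J′(s) = 6s² - 6s - 6
s₁ = 5 − 0.1·114 = -6.4
s₂ = -6.4 − 0.1·278.16 = -34.216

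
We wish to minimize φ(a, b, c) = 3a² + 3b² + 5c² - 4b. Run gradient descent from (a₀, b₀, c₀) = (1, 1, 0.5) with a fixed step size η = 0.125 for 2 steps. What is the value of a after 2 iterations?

∇φ = (6a, 6b - 4, 10c)
(a₁, b₁, c₁) = (1, 1, 0.5) − 0.125·(6, 2, 5) = (0.25, 0.75, -0.125)
(a₂, b₂, c₂) = (0.25, 0.75, -0.125) − 0.125·(1.5, 0.5, -1.25) = (0.0625, 0.6875, 0.03125)
a = 0.0625

0.0625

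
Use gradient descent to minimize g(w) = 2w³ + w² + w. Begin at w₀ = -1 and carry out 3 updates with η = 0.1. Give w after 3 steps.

-6.4335

g′(w) = 6w² + 2w + 1
w₁ = -1 − 0.1·5 = -1.5
w₂ = -1.5 − 0.1·11.5 = -2.65
w₃ = -2.65 − 0.1·37.835 = -6.4335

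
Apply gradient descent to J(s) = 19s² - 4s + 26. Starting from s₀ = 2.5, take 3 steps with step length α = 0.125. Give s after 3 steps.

-126.1796875

J′(s) = 38s - 4
Step 1: J′(2.5) = 91; s₁ = 2.5 − 0.125·91 = -8.875
Step 2: J′(-8.875) = -341.25; s₂ = -8.875 − 0.125·(-341.25) = 33.78125
Step 3: J′(33.78125) = 1279.6875; s₃ = 33.78125 − 0.125·1279.6875 = -126.1796875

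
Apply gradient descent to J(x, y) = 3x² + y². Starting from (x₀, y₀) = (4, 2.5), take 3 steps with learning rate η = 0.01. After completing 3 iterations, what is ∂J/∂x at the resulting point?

∇J = (6x, 2y)
(x₁, y₁) = (4, 2.5) − 0.01·(24, 5) = (3.76, 2.45)
(x₂, y₂) = (3.76, 2.45) − 0.01·(22.56, 4.9) = (3.5344, 2.401)
(x₃, y₃) = (3.5344, 2.401) − 0.01·(21.2064, 4.802) = (3.322336, 2.35298)
∂J/∂x at (3.322336, 2.35298) = 19.934016

19.934016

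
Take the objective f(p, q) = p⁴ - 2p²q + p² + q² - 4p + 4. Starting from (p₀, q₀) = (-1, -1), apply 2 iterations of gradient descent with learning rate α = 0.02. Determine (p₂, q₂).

∇f = (4p³ - 4pq + 2p - 4, -2p² + 2q)
(p₁, q₁) = (-1, -1) − 0.02·(-14, -4) = (-0.72, -0.92)
(p₂, q₂) = (-0.72, -0.92) − 0.02·(-9.582592, -2.8768) = (-0.52834816, -0.862464)

(-0.52834816, -0.862464)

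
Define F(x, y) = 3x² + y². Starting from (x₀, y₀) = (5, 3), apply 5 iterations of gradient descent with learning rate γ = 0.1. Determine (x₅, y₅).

∇F = (6x, 2y)
(x₁, y₁) = (5, 3) − 0.1·(30, 6) = (2, 2.4)
(x₂, y₂) = (2, 2.4) − 0.1·(12, 4.8) = (0.8, 1.92)
(x₃, y₃) = (0.8, 1.92) − 0.1·(4.8, 3.84) = (0.32, 1.536)
(x₄, y₄) = (0.32, 1.536) − 0.1·(1.92, 3.072) = (0.128, 1.2288)
(x₅, y₅) = (0.128, 1.2288) − 0.1·(0.768, 2.4576) = (0.0512, 0.98304)

(0.0512, 0.98304)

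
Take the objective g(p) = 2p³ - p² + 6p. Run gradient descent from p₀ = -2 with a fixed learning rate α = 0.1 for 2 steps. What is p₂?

g′(p) = 6p² - 2p + 6
p₁ = -2 − 0.1·34 = -5.4
p₂ = -5.4 − 0.1·191.76 = -24.576

-24.576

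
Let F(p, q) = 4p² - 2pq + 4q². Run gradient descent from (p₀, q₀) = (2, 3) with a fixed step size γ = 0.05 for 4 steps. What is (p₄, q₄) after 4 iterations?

(0.569, 0.6315)

∇F = (8p - 2q, -2p + 8q)
Step 1: at (2, 3), ∇F = (10, 20) → (2, 3) − 0.05·(10, 20) = (1.5, 2)
Step 2: at (1.5, 2), ∇F = (8, 13) → (1.5, 2) − 0.05·(8, 13) = (1.1, 1.35)
Step 3: at (1.1, 1.35), ∇F = (6.1, 8.6) → (1.1, 1.35) − 0.05·(6.1, 8.6) = (0.795, 0.92)
Step 4: at (0.795, 0.92), ∇F = (4.52, 5.77) → (0.795, 0.92) − 0.05·(4.52, 5.77) = (0.569, 0.6315)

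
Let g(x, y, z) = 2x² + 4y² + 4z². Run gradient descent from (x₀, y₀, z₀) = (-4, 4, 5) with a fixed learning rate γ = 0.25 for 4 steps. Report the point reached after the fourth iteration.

(0, 4, 5)

∇g = (4x, 8y, 8z)
Step 1: at (-4, 4, 5), ∇g = (-16, 32, 40) → (-4, 4, 5) − 0.25·(-16, 32, 40) = (0, -4, -5)
Step 2: at (0, -4, -5), ∇g = (0, -32, -40) → (0, -4, -5) − 0.25·(0, -32, -40) = (0, 4, 5)
Step 3: at (0, 4, 5), ∇g = (0, 32, 40) → (0, 4, 5) − 0.25·(0, 32, 40) = (0, -4, -5)
Step 4: at (0, -4, -5), ∇g = (0, -32, -40) → (0, -4, -5) − 0.25·(0, -32, -40) = (0, 4, 5)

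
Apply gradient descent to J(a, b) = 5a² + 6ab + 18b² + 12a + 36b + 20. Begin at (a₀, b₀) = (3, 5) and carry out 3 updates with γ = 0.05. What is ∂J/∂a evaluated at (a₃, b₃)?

-30.42

∇J = (10a + 6b + 12, 6a + 36b + 36)
(a₁, b₁) = (3, 5) − 0.05·(72, 234) = (-0.6, -6.7)
(a₂, b₂) = (-0.6, -6.7) − 0.05·(-34.2, -208.8) = (1.11, 3.74)
(a₃, b₃) = (1.11, 3.74) − 0.05·(45.54, 177.3) = (-1.167, -5.125)
∂J/∂a at (-1.167, -5.125) = -30.42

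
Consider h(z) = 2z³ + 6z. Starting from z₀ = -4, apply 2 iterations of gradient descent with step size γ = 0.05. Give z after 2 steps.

-34.243

h′(z) = 6z² + 6
z₁ = -4 − 0.05·102 = -9.1
z₂ = -9.1 − 0.05·502.86 = -34.243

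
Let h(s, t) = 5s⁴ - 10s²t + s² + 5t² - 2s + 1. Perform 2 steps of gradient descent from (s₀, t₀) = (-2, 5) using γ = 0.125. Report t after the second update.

∇h = (20s³ - 20st + 2s - 2, -10s² + 10t)
Step 1: at (-2, 5), ∇h = (34, 10) → (-2, 5) − 0.125·(34, 10) = (-6.25, 3.75)
Step 2: at (-6.25, 3.75), ∇h = (-4428.5625, -353.125) → (-6.25, 3.75) − 0.125·(-4428.5625, -353.125) = (547.3203125, 47.890625)
t = 47.890625

47.890625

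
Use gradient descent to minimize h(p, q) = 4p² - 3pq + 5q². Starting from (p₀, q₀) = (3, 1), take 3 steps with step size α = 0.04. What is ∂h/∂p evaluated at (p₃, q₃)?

∇h = (8p - 3q, -3p + 10q)
Step 1: at (3, 1), ∇h = (21, 1) → (3, 1) − 0.04·(21, 1) = (2.16, 0.96)
Step 2: at (2.16, 0.96), ∇h = (14.4, 3.12) → (2.16, 0.96) − 0.04·(14.4, 3.12) = (1.584, 0.8352)
Step 3: at (1.584, 0.8352), ∇h = (10.1664, 3.6) → (1.584, 0.8352) − 0.04·(10.1664, 3.6) = (1.177344, 0.6912)
∂h/∂p at (1.177344, 0.6912) = 7.345152

7.345152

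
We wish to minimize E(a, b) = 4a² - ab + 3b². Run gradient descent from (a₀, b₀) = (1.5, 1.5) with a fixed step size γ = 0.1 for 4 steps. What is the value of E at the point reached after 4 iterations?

∇E = (8a - b, -a + 6b)
(a₁, b₁) = (1.5, 1.5) − 0.1·(10.5, 7.5) = (0.45, 0.75)
(a₂, b₂) = (0.45, 0.75) − 0.1·(2.85, 4.05) = (0.165, 0.345)
(a₃, b₃) = (0.165, 0.345) − 0.1·(0.975, 1.905) = (0.0675, 0.1545)
(a₄, b₄) = (0.0675, 0.1545) − 0.1·(0.3855, 0.8595) = (0.02895, 0.06855)
E(0.02895, 0.06855) = 0.015465195

0.015465195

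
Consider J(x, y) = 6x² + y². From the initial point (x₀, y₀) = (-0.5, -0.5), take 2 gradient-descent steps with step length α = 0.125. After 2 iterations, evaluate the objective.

0.1728515625

∇J = (12x, 2y)
Step 1: at (-0.5, -0.5), ∇J = (-6, -1) → (-0.5, -0.5) − 0.125·(-6, -1) = (0.25, -0.375)
Step 2: at (0.25, -0.375), ∇J = (3, -0.75) → (0.25, -0.375) − 0.125·(3, -0.75) = (-0.125, -0.28125)
J(-0.125, -0.28125) = 0.1728515625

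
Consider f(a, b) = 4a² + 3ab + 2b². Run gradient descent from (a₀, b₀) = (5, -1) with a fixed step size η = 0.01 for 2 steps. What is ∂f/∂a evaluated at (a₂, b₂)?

30.7297

∇f = (8a + 3b, 3a + 4b)
Step 1: at (5, -1), ∇f = (37, 11) → (5, -1) − 0.01·(37, 11) = (4.63, -1.11)
Step 2: at (4.63, -1.11), ∇f = (33.71, 9.45) → (4.63, -1.11) − 0.01·(33.71, 9.45) = (4.2929, -1.2045)
∂f/∂a at (4.2929, -1.2045) = 30.7297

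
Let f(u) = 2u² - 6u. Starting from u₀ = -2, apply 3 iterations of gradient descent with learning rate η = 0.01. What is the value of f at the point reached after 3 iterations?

14.677565847552

f′(u) = 4u - 6
u₁ = -2 − 0.01·(-14) = -1.86
u₂ = -1.86 − 0.01·(-13.44) = -1.7256
u₃ = -1.7256 − 0.01·(-12.9024) = -1.596576
f(-1.596576) = 14.677565847552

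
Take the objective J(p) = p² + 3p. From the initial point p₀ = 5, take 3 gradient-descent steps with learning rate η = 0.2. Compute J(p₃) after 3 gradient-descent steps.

-0.278784

J′(p) = 2p + 3
p₁ = 5 − 0.2·13 = 2.4
p₂ = 2.4 − 0.2·7.8 = 0.84
p₃ = 0.84 − 0.2·4.68 = -0.096
J(-0.096) = -0.278784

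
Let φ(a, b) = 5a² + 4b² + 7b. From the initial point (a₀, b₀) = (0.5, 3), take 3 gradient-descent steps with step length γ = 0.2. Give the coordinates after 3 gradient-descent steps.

(-0.5, -1.712)

∇φ = (10a, 8b + 7)
Step 1: at (0.5, 3), ∇φ = (5, 31) → (0.5, 3) − 0.2·(5, 31) = (-0.5, -3.2)
Step 2: at (-0.5, -3.2), ∇φ = (-5, -18.6) → (-0.5, -3.2) − 0.2·(-5, -18.6) = (0.5, 0.52)
Step 3: at (0.5, 0.52), ∇φ = (5, 11.16) → (0.5, 0.52) − 0.2·(5, 11.16) = (-0.5, -1.712)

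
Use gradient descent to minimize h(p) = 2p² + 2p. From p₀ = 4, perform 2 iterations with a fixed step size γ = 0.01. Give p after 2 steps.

h′(p) = 4p + 2
Step 1: h′(4) = 18; p₁ = 4 − 0.01·18 = 3.82
Step 2: h′(3.82) = 17.28; p₂ = 3.82 − 0.01·17.28 = 3.6472

3.6472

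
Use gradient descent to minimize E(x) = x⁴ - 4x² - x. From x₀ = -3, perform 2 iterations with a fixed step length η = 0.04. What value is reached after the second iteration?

0.55776

E′(x) = 4x³ - 8x - 1
Step 1: E′(-3) = -85; x₁ = -3 − 0.04·(-85) = 0.4
Step 2: E′(0.4) = -3.944; x₂ = 0.4 − 0.04·(-3.944) = 0.55776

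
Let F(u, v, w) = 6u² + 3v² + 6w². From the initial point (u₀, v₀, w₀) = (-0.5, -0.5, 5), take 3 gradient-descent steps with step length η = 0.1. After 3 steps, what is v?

∇F = (12u, 6v, 12w)
Step 1: at (-0.5, -0.5, 5), ∇F = (-6, -3, 60) → (-0.5, -0.5, 5) − 0.1·(-6, -3, 60) = (0.1, -0.2, -1)
Step 2: at (0.1, -0.2, -1), ∇F = (1.2, -1.2, -12) → (0.1, -0.2, -1) − 0.1·(1.2, -1.2, -12) = (-0.02, -0.08, 0.2)
Step 3: at (-0.02, -0.08, 0.2), ∇F = (-0.24, -0.48, 2.4) → (-0.02, -0.08, 0.2) − 0.1·(-0.24, -0.48, 2.4) = (0.004, -0.032, -0.04)
v = -0.032

-0.032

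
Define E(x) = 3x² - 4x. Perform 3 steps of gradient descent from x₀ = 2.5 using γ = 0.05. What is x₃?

1.2955

E′(x) = 6x - 4
x₁ = 2.5 − 0.05·11 = 1.95
x₂ = 1.95 − 0.05·7.7 = 1.565
x₃ = 1.565 − 0.05·5.39 = 1.2955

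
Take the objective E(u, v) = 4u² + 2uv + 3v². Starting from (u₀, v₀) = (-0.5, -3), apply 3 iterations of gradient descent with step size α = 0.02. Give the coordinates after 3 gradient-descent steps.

(-0.031904, -2.01248)

∇E = (8u + 2v, 2u + 6v)
Step 1: at (-0.5, -3), ∇E = (-10, -19) → (-0.5, -3) − 0.02·(-10, -19) = (-0.3, -2.62)
Step 2: at (-0.3, -2.62), ∇E = (-7.64, -16.32) → (-0.3, -2.62) − 0.02·(-7.64, -16.32) = (-0.1472, -2.2936)
Step 3: at (-0.1472, -2.2936), ∇E = (-5.7648, -14.056) → (-0.1472, -2.2936) − 0.02·(-5.7648, -14.056) = (-0.031904, -2.01248)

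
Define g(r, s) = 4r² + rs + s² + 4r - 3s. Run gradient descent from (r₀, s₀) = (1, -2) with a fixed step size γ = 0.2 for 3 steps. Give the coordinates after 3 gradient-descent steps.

(-0.84, 0.8)

∇g = (8r + s + 4, r + 2s - 3)
Step 1: at (1, -2), ∇g = (10, -6) → (1, -2) − 0.2·(10, -6) = (-1, -0.8)
Step 2: at (-1, -0.8), ∇g = (-4.8, -5.6) → (-1, -0.8) − 0.2·(-4.8, -5.6) = (-0.04, 0.32)
Step 3: at (-0.04, 0.32), ∇g = (4, -2.4) → (-0.04, 0.32) − 0.2·(4, -2.4) = (-0.84, 0.8)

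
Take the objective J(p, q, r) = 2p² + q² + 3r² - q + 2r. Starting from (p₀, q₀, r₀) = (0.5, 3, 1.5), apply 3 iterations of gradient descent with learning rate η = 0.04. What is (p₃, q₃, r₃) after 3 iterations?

∇J = (4p, 2q - 1, 6r + 2)
Step 1: at (0.5, 3, 1.5), ∇J = (2, 5, 11) → (0.5, 3, 1.5) − 0.04·(2, 5, 11) = (0.42, 2.8, 1.06)
Step 2: at (0.42, 2.8, 1.06), ∇J = (1.68, 4.6, 8.36) → (0.42, 2.8, 1.06) − 0.04·(1.68, 4.6, 8.36) = (0.3528, 2.616, 0.7256)
Step 3: at (0.3528, 2.616, 0.7256), ∇J = (1.4112, 4.232, 6.3536) → (0.3528, 2.616, 0.7256) − 0.04·(1.4112, 4.232, 6.3536) = (0.296352, 2.44672, 0.471456)

(0.296352, 2.44672, 0.471456)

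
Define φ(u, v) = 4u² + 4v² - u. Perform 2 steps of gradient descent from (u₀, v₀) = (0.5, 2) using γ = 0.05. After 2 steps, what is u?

0.26

∇φ = (8u - 1, 8v)
(u₁, v₁) = (0.5, 2) − 0.05·(3, 16) = (0.35, 1.2)
(u₂, v₂) = (0.35, 1.2) − 0.05·(1.8, 9.6) = (0.26, 0.72)
u = 0.26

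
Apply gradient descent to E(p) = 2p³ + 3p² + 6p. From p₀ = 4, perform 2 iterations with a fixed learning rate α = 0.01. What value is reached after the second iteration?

2.065144

E′(p) = 6p² + 6p + 6
p₁ = 4 − 0.01·126 = 2.74
p₂ = 2.74 − 0.01·67.4856 = 2.065144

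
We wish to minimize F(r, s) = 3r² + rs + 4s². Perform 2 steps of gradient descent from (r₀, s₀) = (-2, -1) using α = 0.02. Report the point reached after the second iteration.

(-1.5152, -0.6372)

∇F = (6r + s, r + 8s)
(r₁, s₁) = (-2, -1) − 0.02·(-13, -10) = (-1.74, -0.8)
(r₂, s₂) = (-1.74, -0.8) − 0.02·(-11.24, -8.14) = (-1.5152, -0.6372)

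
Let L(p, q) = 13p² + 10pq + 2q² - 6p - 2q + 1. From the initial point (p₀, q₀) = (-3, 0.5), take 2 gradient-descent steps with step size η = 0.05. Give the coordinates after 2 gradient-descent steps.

∇L = (26p + 10q - 6, 10p + 4q - 2)
(p₁, q₁) = (-3, 0.5) − 0.05·(-79, -30) = (0.95, 2)
(p₂, q₂) = (0.95, 2) − 0.05·(38.7, 15.5) = (-0.985, 1.225)

(-0.985, 1.225)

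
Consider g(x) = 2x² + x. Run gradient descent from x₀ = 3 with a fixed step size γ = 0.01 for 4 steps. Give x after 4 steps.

g′(x) = 4x + 1
x₁ = 3 − 0.01·13 = 2.87
x₂ = 2.87 − 0.01·12.48 = 2.7452
x₃ = 2.7452 − 0.01·11.9808 = 2.625392
x₄ = 2.625392 − 0.01·11.501568 = 2.51037632

2.51037632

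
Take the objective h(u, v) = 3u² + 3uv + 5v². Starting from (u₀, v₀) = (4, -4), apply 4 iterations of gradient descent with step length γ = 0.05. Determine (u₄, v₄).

(1.745425, -0.991825)

∇h = (6u + 3v, 3u + 10v)
Step 1: at (4, -4), ∇h = (12, -28) → (4, -4) − 0.05·(12, -28) = (3.4, -2.6)
Step 2: at (3.4, -2.6), ∇h = (12.6, -15.8) → (3.4, -2.6) − 0.05·(12.6, -15.8) = (2.77, -1.81)
Step 3: at (2.77, -1.81), ∇h = (11.19, -9.79) → (2.77, -1.81) − 0.05·(11.19, -9.79) = (2.2105, -1.3205)
Step 4: at (2.2105, -1.3205), ∇h = (9.3015, -6.5735) → (2.2105, -1.3205) − 0.05·(9.3015, -6.5735) = (1.745425, -0.991825)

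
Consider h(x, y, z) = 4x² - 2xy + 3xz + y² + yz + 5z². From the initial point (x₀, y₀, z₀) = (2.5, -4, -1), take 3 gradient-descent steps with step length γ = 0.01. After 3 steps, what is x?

1.810725

∇h = (8x - 2y + 3z, -2x + 2y + z, 3x + y + 10z)
(x₁, y₁, z₁) = (2.5, -4, -1) − 0.01·(25, -14, -6.5) = (2.25, -3.86, -0.935)
(x₂, y₂, z₂) = (2.25, -3.86, -0.935) − 0.01·(22.915, -13.155, -6.46) = (2.02085, -3.72845, -0.8704)
(x₃, y₃, z₃) = (2.02085, -3.72845, -0.8704) − 0.01·(21.0125, -12.369, -6.3699) = (1.810725, -3.60476, -0.806701)
x = 1.810725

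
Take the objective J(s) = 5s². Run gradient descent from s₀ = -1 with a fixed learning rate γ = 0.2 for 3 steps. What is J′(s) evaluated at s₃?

10

J′(s) = 10s
Step 1: J′(-1) = -10; s₁ = -1 − 0.2·(-10) = 1
Step 2: J′(1) = 10; s₂ = 1 − 0.2·10 = -1
Step 3: J′(-1) = -10; s₃ = -1 − 0.2·(-10) = 1
J′(s) at (1) = 10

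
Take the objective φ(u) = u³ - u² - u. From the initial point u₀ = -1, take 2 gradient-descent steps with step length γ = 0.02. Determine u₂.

-1.173184

φ′(u) = 3u² - 2u - 1
Step 1: φ′(-1) = 4; u₁ = -1 − 0.02·4 = -1.08
Step 2: φ′(-1.08) = 4.6592; u₂ = -1.08 − 0.02·4.6592 = -1.173184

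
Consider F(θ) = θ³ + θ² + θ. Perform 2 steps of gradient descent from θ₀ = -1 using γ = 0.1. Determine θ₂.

F′(θ) = 3θ² + 2θ + 1
Step 1: F′(-1) = 2; θ₁ = -1 − 0.1·2 = -1.2
Step 2: F′(-1.2) = 2.92; θ₂ = -1.2 − 0.1·2.92 = -1.492

-1.492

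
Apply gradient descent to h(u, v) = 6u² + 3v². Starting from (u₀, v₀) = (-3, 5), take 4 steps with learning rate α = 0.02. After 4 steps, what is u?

∇h = (12u, 6v)
(u₁, v₁) = (-3, 5) − 0.02·(-36, 30) = (-2.28, 4.4)
(u₂, v₂) = (-2.28, 4.4) − 0.02·(-27.36, 26.4) = (-1.7328, 3.872)
(u₃, v₃) = (-1.7328, 3.872) − 0.02·(-20.7936, 23.232) = (-1.316928, 3.40736)
(u₄, v₄) = (-1.316928, 3.40736) − 0.02·(-15.803136, 20.44416) = (-1.00086528, 2.9984768)
u = -1.00086528

-1.00086528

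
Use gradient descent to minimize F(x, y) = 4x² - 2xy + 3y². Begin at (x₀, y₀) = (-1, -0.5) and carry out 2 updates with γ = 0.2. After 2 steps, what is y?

0.22

∇F = (8x - 2y, -2x + 6y)
(x₁, y₁) = (-1, -0.5) − 0.2·(-7, -1) = (0.4, -0.3)
(x₂, y₂) = (0.4, -0.3) − 0.2·(3.8, -2.6) = (-0.36, 0.22)
y = 0.22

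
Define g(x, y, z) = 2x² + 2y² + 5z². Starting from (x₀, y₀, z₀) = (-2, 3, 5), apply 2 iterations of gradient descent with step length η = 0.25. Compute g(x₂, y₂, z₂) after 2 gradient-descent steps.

∇g = (4x, 4y, 10z)
(x₁, y₁, z₁) = (-2, 3, 5) − 0.25·(-8, 12, 50) = (0, 0, -7.5)
(x₂, y₂, z₂) = (0, 0, -7.5) − 0.25·(0, 0, -75) = (0, 0, 11.25)
g(0, 0, 11.25) = 632.8125

632.8125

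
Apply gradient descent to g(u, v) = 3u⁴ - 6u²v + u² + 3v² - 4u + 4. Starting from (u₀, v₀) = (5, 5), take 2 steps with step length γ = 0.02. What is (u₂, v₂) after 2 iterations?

(1625.31548672, 50.380928)

∇g = (12u³ - 12uv + 2u - 4, -6u² + 6v)
Step 1: at (5, 5), ∇g = (1206, -120) → (5, 5) − 0.02·(1206, -120) = (-19.12, 7.4)
Step 2: at (-19.12, 7.4), ∇g = (-82221.774336, -2149.0464) → (-19.12, 7.4) − 0.02·(-82221.774336, -2149.0464) = (1625.31548672, 50.380928)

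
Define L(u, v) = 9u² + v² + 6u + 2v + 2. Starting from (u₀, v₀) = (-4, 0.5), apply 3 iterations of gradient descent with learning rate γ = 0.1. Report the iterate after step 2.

∇L = (18u + 6, 2v + 2)
Step 1: at (-4, 0.5), ∇L = (-66, 3) → (-4, 0.5) − 0.1·(-66, 3) = (2.6, 0.2)
Step 2: at (2.6, 0.2), ∇L = (52.8, 2.4) → (2.6, 0.2) − 0.1·(52.8, 2.4) = (-2.68, -0.04)

(-2.68, -0.04)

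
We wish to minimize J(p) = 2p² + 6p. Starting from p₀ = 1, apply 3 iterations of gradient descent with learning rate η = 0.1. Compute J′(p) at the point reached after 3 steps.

J′(p) = 4p + 6
Step 1: J′(1) = 10; p₁ = 1 − 0.1·10 = 0
Step 2: J′(0) = 6; p₂ = 0 − 0.1·6 = -0.6
Step 3: J′(-0.6) = 3.6; p₃ = -0.6 − 0.1·3.6 = -0.96
J′(p) at (-0.96) = 2.16

2.16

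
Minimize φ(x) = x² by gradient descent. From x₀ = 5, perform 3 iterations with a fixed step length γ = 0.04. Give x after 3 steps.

3.89344

φ′(x) = 2x
x₁ = 5 − 0.04·10 = 4.6
x₂ = 4.6 − 0.04·9.2 = 4.232
x₃ = 4.232 − 0.04·8.464 = 3.89344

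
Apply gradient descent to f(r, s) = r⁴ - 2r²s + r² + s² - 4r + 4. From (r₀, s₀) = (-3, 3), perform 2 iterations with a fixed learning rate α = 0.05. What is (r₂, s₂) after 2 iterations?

(1.7158, 3.361)

∇f = (4r³ - 4rs + 2r - 4, -2r² + 2s)
Step 1: at (-3, 3), ∇f = (-82, -12) → (-3, 3) − 0.05·(-82, -12) = (1.1, 3.6)
Step 2: at (1.1, 3.6), ∇f = (-12.316, 4.78) → (1.1, 3.6) − 0.05·(-12.316, 4.78) = (1.7158, 3.361)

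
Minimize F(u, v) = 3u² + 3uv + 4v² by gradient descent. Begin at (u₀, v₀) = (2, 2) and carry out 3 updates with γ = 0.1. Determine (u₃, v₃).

∇F = (6u + 3v, 3u + 8v)
Step 1: at (2, 2), ∇F = (18, 22) → (2, 2) − 0.1·(18, 22) = (0.2, -0.2)
Step 2: at (0.2, -0.2), ∇F = (0.6, -1) → (0.2, -0.2) − 0.1·(0.6, -1) = (0.14, -0.1)
Step 3: at (0.14, -0.1), ∇F = (0.54, -0.38) → (0.14, -0.1) − 0.1·(0.54, -0.38) = (0.086, -0.062)

(0.086, -0.062)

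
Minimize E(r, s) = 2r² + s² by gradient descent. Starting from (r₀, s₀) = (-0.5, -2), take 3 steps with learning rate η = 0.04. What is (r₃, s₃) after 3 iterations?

∇E = (4r, 2s)
(r₁, s₁) = (-0.5, -2) − 0.04·(-2, -4) = (-0.42, -1.84)
(r₂, s₂) = (-0.42, -1.84) − 0.04·(-1.68, -3.68) = (-0.3528, -1.6928)
(r₃, s₃) = (-0.3528, -1.6928) − 0.04·(-1.4112, -3.3856) = (-0.296352, -1.557376)

(-0.296352, -1.557376)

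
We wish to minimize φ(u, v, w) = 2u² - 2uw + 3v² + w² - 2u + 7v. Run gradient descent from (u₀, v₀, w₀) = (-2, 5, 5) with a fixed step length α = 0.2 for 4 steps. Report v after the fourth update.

-1.1568

∇φ = (4u - 2w - 2, 6v + 7, -2u + 2w)
Step 1: at (-2, 5, 5), ∇φ = (-20, 37, 14) → (-2, 5, 5) − 0.2·(-20, 37, 14) = (2, -2.4, 2.2)
Step 2: at (2, -2.4, 2.2), ∇φ = (1.6, -7.4, 0.4) → (2, -2.4, 2.2) − 0.2·(1.6, -7.4, 0.4) = (1.68, -0.92, 2.12)
Step 3: at (1.68, -0.92, 2.12), ∇φ = (0.48, 1.48, 0.88) → (1.68, -0.92, 2.12) − 0.2·(0.48, 1.48, 0.88) = (1.584, -1.216, 1.944)
Step 4: at (1.584, -1.216, 1.944), ∇φ = (0.448, -0.296, 0.72) → (1.584, -1.216, 1.944) − 0.2·(0.448, -0.296, 0.72) = (1.4944, -1.1568, 1.8)
v = -1.1568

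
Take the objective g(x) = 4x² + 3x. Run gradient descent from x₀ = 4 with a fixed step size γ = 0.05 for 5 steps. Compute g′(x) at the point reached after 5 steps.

2.7216

g′(x) = 8x + 3
x₁ = 4 − 0.05·35 = 2.25
x₂ = 2.25 − 0.05·21 = 1.2
x₃ = 1.2 − 0.05·12.6 = 0.57
x₄ = 0.57 − 0.05·7.56 = 0.192
x₅ = 0.192 − 0.05·4.536 = -0.0348
g′(x) at (-0.0348) = 2.7216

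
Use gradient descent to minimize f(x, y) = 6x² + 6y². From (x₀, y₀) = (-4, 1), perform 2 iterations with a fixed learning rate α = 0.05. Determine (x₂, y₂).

∇f = (12x, 12y)
(x₁, y₁) = (-4, 1) − 0.05·(-48, 12) = (-1.6, 0.4)
(x₂, y₂) = (-1.6, 0.4) − 0.05·(-19.2, 4.8) = (-0.64, 0.16)

(-0.64, 0.16)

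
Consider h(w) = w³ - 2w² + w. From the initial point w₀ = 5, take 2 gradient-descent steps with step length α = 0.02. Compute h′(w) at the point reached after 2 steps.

h′(w) = 3w² - 4w + 1
Step 1: h′(5) = 56; w₁ = 5 − 0.02·56 = 3.88
Step 2: h′(3.88) = 30.6432; w₂ = 3.88 − 0.02·30.6432 = 3.267136
h′(w) at (3.267136) = 19.953988927488

19.953988927488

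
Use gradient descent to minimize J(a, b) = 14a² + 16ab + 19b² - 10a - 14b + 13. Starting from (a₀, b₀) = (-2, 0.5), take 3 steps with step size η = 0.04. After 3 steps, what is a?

0.776448

∇J = (28a + 16b - 10, 16a + 38b - 14)
Step 1: at (-2, 0.5), ∇J = (-58, -27) → (-2, 0.5) − 0.04·(-58, -27) = (0.32, 1.58)
Step 2: at (0.32, 1.58), ∇J = (24.24, 51.16) → (0.32, 1.58) − 0.04·(24.24, 51.16) = (-0.6496, -0.4664)
Step 3: at (-0.6496, -0.4664), ∇J = (-35.6512, -42.1168) → (-0.6496, -0.4664) − 0.04·(-35.6512, -42.1168) = (0.776448, 1.218272)
a = 0.776448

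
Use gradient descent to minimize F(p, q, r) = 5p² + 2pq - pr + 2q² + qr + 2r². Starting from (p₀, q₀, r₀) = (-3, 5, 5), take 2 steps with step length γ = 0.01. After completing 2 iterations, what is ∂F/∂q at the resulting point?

17.9092

∇F = (10p + 2q - r, 2p + 4q + r, -p + q + 4r)
Step 1: at (-3, 5, 5), ∇F = (-25, 19, 28) → (-3, 5, 5) − 0.01·(-25, 19, 28) = (-2.75, 4.81, 4.72)
Step 2: at (-2.75, 4.81, 4.72), ∇F = (-22.6, 18.46, 26.44) → (-2.75, 4.81, 4.72) − 0.01·(-22.6, 18.46, 26.44) = (-2.524, 4.6254, 4.4556)
∂F/∂q at (-2.524, 4.6254, 4.4556) = 17.9092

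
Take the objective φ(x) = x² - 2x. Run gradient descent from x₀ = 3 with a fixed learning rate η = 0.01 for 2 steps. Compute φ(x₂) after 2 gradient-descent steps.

2.68947264

φ′(x) = 2x - 2
Step 1: φ′(3) = 4; x₁ = 3 − 0.01·4 = 2.96
Step 2: φ′(2.96) = 3.92; x₂ = 2.96 − 0.01·3.92 = 2.9208
φ(2.9208) = 2.68947264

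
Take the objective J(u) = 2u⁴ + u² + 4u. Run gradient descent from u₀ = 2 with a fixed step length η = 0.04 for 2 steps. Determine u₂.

J′(u) = 8u³ + 2u + 4
u₁ = 2 − 0.04·72 = -0.88
u₂ = -0.88 − 0.04·(-3.211776) = -0.75152896

-0.75152896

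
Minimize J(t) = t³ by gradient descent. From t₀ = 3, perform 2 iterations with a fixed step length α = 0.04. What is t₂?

J′(t) = 3t²
t₁ = 3 − 0.04·27 = 1.92
t₂ = 1.92 − 0.04·11.0592 = 1.477632

1.477632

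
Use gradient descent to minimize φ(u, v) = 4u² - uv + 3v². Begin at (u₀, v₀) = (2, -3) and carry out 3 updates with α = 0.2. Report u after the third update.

-0.88

∇φ = (8u - v, -u + 6v)
(u₁, v₁) = (2, -3) − 0.2·(19, -20) = (-1.8, 1)
(u₂, v₂) = (-1.8, 1) − 0.2·(-15.4, 7.8) = (1.28, -0.56)
(u₃, v₃) = (1.28, -0.56) − 0.2·(10.8, -4.64) = (-0.88, 0.368)
u = -0.88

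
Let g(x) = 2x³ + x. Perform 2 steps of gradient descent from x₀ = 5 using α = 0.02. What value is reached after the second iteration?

g′(x) = 6x² + 1
x₁ = 5 − 0.02·151 = 1.98
x₂ = 1.98 − 0.02·24.5224 = 1.489552

1.489552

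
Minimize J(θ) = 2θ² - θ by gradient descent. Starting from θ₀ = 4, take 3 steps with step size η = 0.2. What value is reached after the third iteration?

J′(θ) = 4θ - 1
θ₁ = 4 − 0.2·15 = 1
θ₂ = 1 − 0.2·3 = 0.4
θ₃ = 0.4 − 0.2·0.6 = 0.28

0.28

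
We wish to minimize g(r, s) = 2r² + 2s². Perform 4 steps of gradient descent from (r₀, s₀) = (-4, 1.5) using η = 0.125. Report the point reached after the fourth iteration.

∇g = (4r, 4s)
(r₁, s₁) = (-4, 1.5) − 0.125·(-16, 6) = (-2, 0.75)
(r₂, s₂) = (-2, 0.75) − 0.125·(-8, 3) = (-1, 0.375)
(r₃, s₃) = (-1, 0.375) − 0.125·(-4, 1.5) = (-0.5, 0.1875)
(r₄, s₄) = (-0.5, 0.1875) − 0.125·(-2, 0.75) = (-0.25, 0.09375)

(-0.25, 0.09375)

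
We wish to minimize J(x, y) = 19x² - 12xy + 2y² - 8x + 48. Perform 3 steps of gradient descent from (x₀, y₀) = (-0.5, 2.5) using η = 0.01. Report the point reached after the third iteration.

∇J = (38x - 12y - 8, -12x + 4y)
(x₁, y₁) = (-0.5, 2.5) − 0.01·(-57, 16) = (0.07, 2.34)
(x₂, y₂) = (0.07, 2.34) − 0.01·(-33.42, 8.52) = (0.4042, 2.2548)
(x₃, y₃) = (0.4042, 2.2548) − 0.01·(-19.698, 4.1688) = (0.60118, 2.213112)

(0.60118, 2.213112)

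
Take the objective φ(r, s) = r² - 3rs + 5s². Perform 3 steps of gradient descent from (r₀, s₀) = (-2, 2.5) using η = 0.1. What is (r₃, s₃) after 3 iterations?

∇φ = (2r - 3s, -3r + 10s)
(r₁, s₁) = (-2, 2.5) − 0.1·(-11.5, 31) = (-0.85, -0.6)
(r₂, s₂) = (-0.85, -0.6) − 0.1·(0.1, -3.45) = (-0.86, -0.255)
(r₃, s₃) = (-0.86, -0.255) − 0.1·(-0.955, 0.03) = (-0.7645, -0.258)

(-0.7645, -0.258)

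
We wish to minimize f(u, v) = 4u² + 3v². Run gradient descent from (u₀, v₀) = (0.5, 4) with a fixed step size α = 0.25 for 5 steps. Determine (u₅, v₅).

∇f = (8u, 6v)
Step 1: at (0.5, 4), ∇f = (4, 24) → (0.5, 4) − 0.25·(4, 24) = (-0.5, -2)
Step 2: at (-0.5, -2), ∇f = (-4, -12) → (-0.5, -2) − 0.25·(-4, -12) = (0.5, 1)
Step 3: at (0.5, 1), ∇f = (4, 6) → (0.5, 1) − 0.25·(4, 6) = (-0.5, -0.5)
Step 4: at (-0.5, -0.5), ∇f = (-4, -3) → (-0.5, -0.5) − 0.25·(-4, -3) = (0.5, 0.25)
Step 5: at (0.5, 0.25), ∇f = (4, 1.5) → (0.5, 0.25) − 0.25·(4, 1.5) = (-0.5, -0.125)

(-0.5, -0.125)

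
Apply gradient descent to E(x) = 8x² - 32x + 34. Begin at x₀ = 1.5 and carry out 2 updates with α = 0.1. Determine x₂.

1.82

E′(x) = 16x - 32
x₁ = 1.5 − 0.1·(-8) = 2.3
x₂ = 2.3 − 0.1·4.8 = 1.82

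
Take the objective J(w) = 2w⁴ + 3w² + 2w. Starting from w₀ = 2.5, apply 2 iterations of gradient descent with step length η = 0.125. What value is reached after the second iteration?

J′(w) = 8w³ + 6w + 2
w₁ = 2.5 − 0.125·142 = -15.25
w₂ = -15.25 − 0.125·(-28462.125) = 3542.515625

3542.515625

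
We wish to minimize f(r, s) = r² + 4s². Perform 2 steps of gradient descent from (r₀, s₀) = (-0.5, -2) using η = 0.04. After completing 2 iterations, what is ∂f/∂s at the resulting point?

-7.3984

∇f = (2r, 8s)
Step 1: at (-0.5, -2), ∇f = (-1, -16) → (-0.5, -2) − 0.04·(-1, -16) = (-0.46, -1.36)
Step 2: at (-0.46, -1.36), ∇f = (-0.92, -10.88) → (-0.46, -1.36) − 0.04·(-0.92, -10.88) = (-0.4232, -0.9248)
∂f/∂s at (-0.4232, -0.9248) = -7.3984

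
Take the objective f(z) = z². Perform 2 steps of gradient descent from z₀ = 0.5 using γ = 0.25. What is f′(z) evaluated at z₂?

0.25

f′(z) = 2z
Step 1: f′(0.5) = 1; z₁ = 0.5 − 0.25·1 = 0.25
Step 2: f′(0.25) = 0.5; z₂ = 0.25 − 0.25·0.5 = 0.125
f′(z) at (0.125) = 0.25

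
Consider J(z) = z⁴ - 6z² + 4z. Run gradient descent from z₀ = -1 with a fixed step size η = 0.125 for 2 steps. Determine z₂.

1.0625

J′(z) = 4z³ - 12z + 4
z₁ = -1 − 0.125·12 = -2.5
z₂ = -2.5 − 0.125·(-28.5) = 1.0625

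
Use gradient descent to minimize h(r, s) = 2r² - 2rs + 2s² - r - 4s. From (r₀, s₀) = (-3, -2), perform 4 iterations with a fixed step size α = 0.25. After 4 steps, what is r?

∇h = (4r - 2s - 1, -2r + 4s - 4)
Step 1: at (-3, -2), ∇h = (-9, -6) → (-3, -2) − 0.25·(-9, -6) = (-0.75, -0.5)
Step 2: at (-0.75, -0.5), ∇h = (-3, -4.5) → (-0.75, -0.5) − 0.25·(-3, -4.5) = (0, 0.625)
Step 3: at (0, 0.625), ∇h = (-2.25, -1.5) → (0, 0.625) − 0.25·(-2.25, -1.5) = (0.5625, 1)
Step 4: at (0.5625, 1), ∇h = (-0.75, -1.125) → (0.5625, 1) − 0.25·(-0.75, -1.125) = (0.75, 1.28125)
r = 0.75

0.75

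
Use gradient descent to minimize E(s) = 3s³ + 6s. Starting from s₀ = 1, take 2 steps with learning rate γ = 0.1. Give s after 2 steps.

E′(s) = 9s² + 6
s₁ = 1 − 0.1·15 = -0.5
s₂ = -0.5 − 0.1·8.25 = -1.325

-1.325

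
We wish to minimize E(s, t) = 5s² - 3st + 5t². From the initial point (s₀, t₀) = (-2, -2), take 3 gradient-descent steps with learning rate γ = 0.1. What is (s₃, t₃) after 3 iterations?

(-0.054, -0.054)

∇E = (10s - 3t, -3s + 10t)
(s₁, t₁) = (-2, -2) − 0.1·(-14, -14) = (-0.6, -0.6)
(s₂, t₂) = (-0.6, -0.6) − 0.1·(-4.2, -4.2) = (-0.18, -0.18)
(s₃, t₃) = (-0.18, -0.18) − 0.1·(-1.26, -1.26) = (-0.054, -0.054)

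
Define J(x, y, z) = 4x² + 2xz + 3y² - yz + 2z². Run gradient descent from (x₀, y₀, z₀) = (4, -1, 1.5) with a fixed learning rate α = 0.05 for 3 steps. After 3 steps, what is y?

-0.2628125

∇J = (8x + 2z, 6y - z, 2x - y + 4z)
(x₁, y₁, z₁) = (4, -1, 1.5) − 0.05·(35, -7.5, 15) = (2.25, -0.625, 0.75)
(x₂, y₂, z₂) = (2.25, -0.625, 0.75) − 0.05·(19.5, -4.5, 8.125) = (1.275, -0.4, 0.34375)
(x₃, y₃, z₃) = (1.275, -0.4, 0.34375) − 0.05·(10.8875, -2.74375, 4.325) = (0.730625, -0.2628125, 0.1275)
y = -0.2628125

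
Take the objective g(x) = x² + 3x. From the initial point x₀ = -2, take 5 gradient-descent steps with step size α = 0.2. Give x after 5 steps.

g′(x) = 2x + 3
Step 1: g′(-2) = -1; x₁ = -2 − 0.2·(-1) = -1.8
Step 2: g′(-1.8) = -0.6; x₂ = -1.8 − 0.2·(-0.6) = -1.68
Step 3: g′(-1.68) = -0.36; x₃ = -1.68 − 0.2·(-0.36) = -1.608
Step 4: g′(-1.608) = -0.216; x₄ = -1.608 − 0.2·(-0.216) = -1.5648
Step 5: g′(-1.5648) = -0.1296; x₅ = -1.5648 − 0.2·(-0.1296) = -1.53888

-1.53888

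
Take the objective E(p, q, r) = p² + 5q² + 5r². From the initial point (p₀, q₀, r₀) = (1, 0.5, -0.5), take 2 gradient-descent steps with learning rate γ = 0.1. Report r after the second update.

∇E = (2p, 10q, 10r)
Step 1: at (1, 0.5, -0.5), ∇E = (2, 5, -5) → (1, 0.5, -0.5) − 0.1·(2, 5, -5) = (0.8, 0, 0)
Step 2: at (0.8, 0, 0), ∇E = (1.6, 0, 0) → (0.8, 0, 0) − 0.1·(1.6, 0, 0) = (0.64, 0, 0)
r = 0

0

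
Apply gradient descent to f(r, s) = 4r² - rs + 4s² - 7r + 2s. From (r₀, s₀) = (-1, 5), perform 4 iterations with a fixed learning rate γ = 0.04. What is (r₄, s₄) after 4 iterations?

∇f = (8r - s - 7, -r + 8s + 2)
Step 1: at (-1, 5), ∇f = (-20, 43) → (-1, 5) − 0.04·(-20, 43) = (-0.2, 3.28)
Step 2: at (-0.2, 3.28), ∇f = (-11.88, 28.44) → (-0.2, 3.28) − 0.04·(-11.88, 28.44) = (0.2752, 2.1424)
Step 3: at (0.2752, 2.1424), ∇f = (-6.9408, 18.864) → (0.2752, 2.1424) − 0.04·(-6.9408, 18.864) = (0.552832, 1.38784)
Step 4: at (0.552832, 1.38784), ∇f = (-3.965184, 12.549888) → (0.552832, 1.38784) − 0.04·(-3.965184, 12.549888) = (0.71143936, 0.88584448)

(0.71143936, 0.88584448)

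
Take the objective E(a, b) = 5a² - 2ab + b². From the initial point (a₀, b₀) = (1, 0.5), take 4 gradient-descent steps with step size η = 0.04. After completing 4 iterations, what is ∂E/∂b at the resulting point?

∇E = (10a - 2b, -2a + 2b)
(a₁, b₁) = (1, 0.5) − 0.04·(9, -1) = (0.64, 0.54)
(a₂, b₂) = (0.64, 0.54) − 0.04·(5.32, -0.2) = (0.4272, 0.548)
(a₃, b₃) = (0.4272, 0.548) − 0.04·(3.176, 0.2416) = (0.30016, 0.538336)
(a₄, b₄) = (0.30016, 0.538336) − 0.04·(1.924928, 0.476352) = (0.22316288, 0.51928192)
∂E/∂b at (0.22316288, 0.51928192) = 0.59223808

0.59223808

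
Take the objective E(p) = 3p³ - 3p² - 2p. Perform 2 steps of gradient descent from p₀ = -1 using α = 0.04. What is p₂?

E′(p) = 9p² - 6p - 2
p₁ = -1 − 0.04·13 = -1.52
p₂ = -1.52 − 0.04·27.9136 = -2.636544

-2.636544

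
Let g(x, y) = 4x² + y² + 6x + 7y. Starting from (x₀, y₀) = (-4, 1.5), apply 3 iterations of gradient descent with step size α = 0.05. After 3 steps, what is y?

0.145

∇g = (8x + 6, 2y + 7)
Step 1: at (-4, 1.5), ∇g = (-26, 10) → (-4, 1.5) − 0.05·(-26, 10) = (-2.7, 1)
Step 2: at (-2.7, 1), ∇g = (-15.6, 9) → (-2.7, 1) − 0.05·(-15.6, 9) = (-1.92, 0.55)
Step 3: at (-1.92, 0.55), ∇g = (-9.36, 8.1) → (-1.92, 0.55) − 0.05·(-9.36, 8.1) = (-1.452, 0.145)
y = 0.145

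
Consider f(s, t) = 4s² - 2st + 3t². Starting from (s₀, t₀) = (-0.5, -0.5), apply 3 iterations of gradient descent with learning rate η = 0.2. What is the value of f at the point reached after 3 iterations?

∇f = (8s - 2t, -2s + 6t)
Step 1: at (-0.5, -0.5), ∇f = (-3, -2) → (-0.5, -0.5) − 0.2·(-3, -2) = (0.1, -0.1)
Step 2: at (0.1, -0.1), ∇f = (1, -0.8) → (0.1, -0.1) − 0.2·(1, -0.8) = (-0.1, 0.06)
Step 3: at (-0.1, 0.06), ∇f = (-0.92, 0.56) → (-0.1, 0.06) − 0.2·(-0.92, 0.56) = (0.084, -0.052)
f(0.084, -0.052) = 0.045072

0.045072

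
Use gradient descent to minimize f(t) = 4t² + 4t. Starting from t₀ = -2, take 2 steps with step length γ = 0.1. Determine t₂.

-0.56

f′(t) = 8t + 4
t₁ = -2 − 0.1·(-12) = -0.8
t₂ = -0.8 − 0.1·(-2.4) = -0.56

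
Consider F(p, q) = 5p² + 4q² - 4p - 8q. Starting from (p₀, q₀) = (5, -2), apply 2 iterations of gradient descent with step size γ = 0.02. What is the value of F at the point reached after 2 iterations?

56.45904896

∇F = (10p - 4, 8q - 8)
Step 1: at (5, -2), ∇F = (46, -24) → (5, -2) − 0.02·(46, -24) = (4.08, -1.52)
Step 2: at (4.08, -1.52), ∇F = (36.8, -20.16) → (4.08, -1.52) − 0.02·(36.8, -20.16) = (3.344, -1.1168)
F(3.344, -1.1168) = 56.45904896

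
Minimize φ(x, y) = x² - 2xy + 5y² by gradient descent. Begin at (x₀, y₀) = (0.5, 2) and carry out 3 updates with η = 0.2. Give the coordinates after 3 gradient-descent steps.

∇φ = (2x - 2y, -2x + 10y)
(x₁, y₁) = (0.5, 2) − 0.2·(-3, 19) = (1.1, -1.8)
(x₂, y₂) = (1.1, -1.8) − 0.2·(5.8, -20.2) = (-0.06, 2.24)
(x₃, y₃) = (-0.06, 2.24) − 0.2·(-4.6, 22.52) = (0.86, -2.264)

(0.86, -2.264)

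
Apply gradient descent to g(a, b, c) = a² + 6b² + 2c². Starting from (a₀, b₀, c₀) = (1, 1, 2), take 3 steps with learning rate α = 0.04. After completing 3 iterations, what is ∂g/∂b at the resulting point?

∇g = (2a, 12b, 4c)
(a₁, b₁, c₁) = (1, 1, 2) − 0.04·(2, 12, 8) = (0.92, 0.52, 1.68)
(a₂, b₂, c₂) = (0.92, 0.52, 1.68) − 0.04·(1.84, 6.24, 6.72) = (0.8464, 0.2704, 1.4112)
(a₃, b₃, c₃) = (0.8464, 0.2704, 1.4112) − 0.04·(1.6928, 3.2448, 5.6448) = (0.778688, 0.140608, 1.185408)
∂g/∂b at (0.778688, 0.140608, 1.185408) = 1.687296

1.687296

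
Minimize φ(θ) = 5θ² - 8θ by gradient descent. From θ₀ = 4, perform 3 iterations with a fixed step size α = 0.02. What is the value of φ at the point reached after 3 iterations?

10.2217728

φ′(θ) = 10θ - 8
θ₁ = 4 − 0.02·32 = 3.36
θ₂ = 3.36 − 0.02·25.6 = 2.848
θ₃ = 2.848 − 0.02·20.48 = 2.4384
φ(2.4384) = 10.2217728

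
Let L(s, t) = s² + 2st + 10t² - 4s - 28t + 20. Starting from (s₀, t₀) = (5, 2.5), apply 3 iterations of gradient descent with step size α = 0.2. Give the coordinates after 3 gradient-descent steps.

(-3.248, -44.556)

∇L = (2s + 2t - 4, 2s + 20t - 28)
(s₁, t₁) = (5, 2.5) − 0.2·(11, 32) = (2.8, -3.9)
(s₂, t₂) = (2.8, -3.9) − 0.2·(-6.2, -100.4) = (4.04, 16.18)
(s₃, t₃) = (4.04, 16.18) − 0.2·(36.44, 303.68) = (-3.248, -44.556)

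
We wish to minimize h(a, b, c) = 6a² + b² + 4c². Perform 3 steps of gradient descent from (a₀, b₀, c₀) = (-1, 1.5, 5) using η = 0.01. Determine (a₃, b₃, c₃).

(-0.681472, 1.411788, 3.89344)

∇h = (12a, 2b, 8c)
Step 1: at (-1, 1.5, 5), ∇h = (-12, 3, 40) → (-1, 1.5, 5) − 0.01·(-12, 3, 40) = (-0.88, 1.47, 4.6)
Step 2: at (-0.88, 1.47, 4.6), ∇h = (-10.56, 2.94, 36.8) → (-0.88, 1.47, 4.6) − 0.01·(-10.56, 2.94, 36.8) = (-0.7744, 1.4406, 4.232)
Step 3: at (-0.7744, 1.4406, 4.232), ∇h = (-9.2928, 2.8812, 33.856) → (-0.7744, 1.4406, 4.232) − 0.01·(-9.2928, 2.8812, 33.856) = (-0.681472, 1.411788, 3.89344)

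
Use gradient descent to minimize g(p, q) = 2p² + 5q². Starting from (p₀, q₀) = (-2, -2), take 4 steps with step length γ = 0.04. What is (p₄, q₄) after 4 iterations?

∇g = (4p, 10q)
Step 1: at (-2, -2), ∇g = (-8, -20) → (-2, -2) − 0.04·(-8, -20) = (-1.68, -1.2)
Step 2: at (-1.68, -1.2), ∇g = (-6.72, -12) → (-1.68, -1.2) − 0.04·(-6.72, -12) = (-1.4112, -0.72)
Step 3: at (-1.4112, -0.72), ∇g = (-5.6448, -7.2) → (-1.4112, -0.72) − 0.04·(-5.6448, -7.2) = (-1.185408, -0.432)
Step 4: at (-1.185408, -0.432), ∇g = (-4.741632, -4.32) → (-1.185408, -0.432) − 0.04·(-4.741632, -4.32) = (-0.99574272, -0.2592)

(-0.99574272, -0.2592)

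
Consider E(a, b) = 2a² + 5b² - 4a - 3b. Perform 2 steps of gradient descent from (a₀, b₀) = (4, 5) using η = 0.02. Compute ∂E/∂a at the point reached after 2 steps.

∇E = (4a - 4, 10b - 3)
(a₁, b₁) = (4, 5) − 0.02·(12, 47) = (3.76, 4.06)
(a₂, b₂) = (3.76, 4.06) − 0.02·(11.04, 37.6) = (3.5392, 3.308)
∂E/∂a at (3.5392, 3.308) = 10.1568

10.1568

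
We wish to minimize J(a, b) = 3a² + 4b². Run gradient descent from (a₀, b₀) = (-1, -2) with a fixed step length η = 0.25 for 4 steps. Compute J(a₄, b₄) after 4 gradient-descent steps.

16.01171875

∇J = (6a, 8b)
(a₁, b₁) = (-1, -2) − 0.25·(-6, -16) = (0.5, 2)
(a₂, b₂) = (0.5, 2) − 0.25·(3, 16) = (-0.25, -2)
(a₃, b₃) = (-0.25, -2) − 0.25·(-1.5, -16) = (0.125, 2)
(a₄, b₄) = (0.125, 2) − 0.25·(0.75, 16) = (-0.0625, -2)
J(-0.0625, -2) = 16.01171875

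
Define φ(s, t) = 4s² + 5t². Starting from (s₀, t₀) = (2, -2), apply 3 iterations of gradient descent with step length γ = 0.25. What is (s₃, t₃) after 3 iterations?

(-2, 6.75)

∇φ = (8s, 10t)
Step 1: at (2, -2), ∇φ = (16, -20) → (2, -2) − 0.25·(16, -20) = (-2, 3)
Step 2: at (-2, 3), ∇φ = (-16, 30) → (-2, 3) − 0.25·(-16, 30) = (2, -4.5)
Step 3: at (2, -4.5), ∇φ = (16, -45) → (2, -4.5) − 0.25·(16, -45) = (-2, 6.75)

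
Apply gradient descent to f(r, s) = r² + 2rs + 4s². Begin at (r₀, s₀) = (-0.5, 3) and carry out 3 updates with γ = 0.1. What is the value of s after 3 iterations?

∇f = (2r + 2s, 2r + 8s)
(r₁, s₁) = (-0.5, 3) − 0.1·(5, 23) = (-1, 0.7)
(r₂, s₂) = (-1, 0.7) − 0.1·(-0.6, 3.6) = (-0.94, 0.34)
(r₃, s₃) = (-0.94, 0.34) − 0.1·(-1.2, 0.84) = (-0.82, 0.256)
s = 0.256

0.256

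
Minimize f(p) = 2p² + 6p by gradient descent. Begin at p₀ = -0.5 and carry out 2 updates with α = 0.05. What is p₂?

-0.86

f′(p) = 4p + 6
p₁ = -0.5 − 0.05·4 = -0.7
p₂ = -0.7 − 0.05·3.2 = -0.86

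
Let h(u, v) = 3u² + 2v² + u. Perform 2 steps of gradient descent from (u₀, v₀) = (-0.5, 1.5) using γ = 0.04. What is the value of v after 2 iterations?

∇h = (6u + 1, 4v)
Step 1: at (-0.5, 1.5), ∇h = (-2, 6) → (-0.5, 1.5) − 0.04·(-2, 6) = (-0.42, 1.26)
Step 2: at (-0.42, 1.26), ∇h = (-1.52, 5.04) → (-0.42, 1.26) − 0.04·(-1.52, 5.04) = (-0.3592, 1.0584)
v = 1.0584

1.0584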